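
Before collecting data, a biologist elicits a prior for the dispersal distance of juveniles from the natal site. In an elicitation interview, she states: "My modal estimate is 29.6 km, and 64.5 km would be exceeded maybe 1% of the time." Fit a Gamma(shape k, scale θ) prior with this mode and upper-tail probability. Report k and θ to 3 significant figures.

Gamma(k,θ) with k>1 has mode (k−1)θ, so θ = 29.6/(k−1).
Need P(X < 64.5) = 0.99 with θ tied to k this way. Start at k = 2, θ = 29.6: P(X<64.5) ≈ 0.640.
Too low — raise k to concentrate. Iterating converges to k ≈ 8.96.
Then θ = 29.6/(8.96−1) ≈ 3.72.

k ≈ 8.96, θ ≈ 3.72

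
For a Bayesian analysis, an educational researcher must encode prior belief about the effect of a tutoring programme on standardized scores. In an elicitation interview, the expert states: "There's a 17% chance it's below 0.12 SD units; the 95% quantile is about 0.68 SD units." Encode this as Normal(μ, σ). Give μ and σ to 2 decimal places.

μ = 0.33, σ = 0.22

For Normal(μ,σ), the p-quantile is μ + z_p·σ. Here z_{0.17} = -0.9542, z_{0.95} = 1.645.
So 0.12 = μ − 0.9542σ and 0.68 = μ + 1.645σ.
Subtracting: σ = (0.68 − 0.12)/(1.645 − (-0.9542)) = 0.22.
Then μ = 0.12 − (-0.9542)·0.22 = 0.33.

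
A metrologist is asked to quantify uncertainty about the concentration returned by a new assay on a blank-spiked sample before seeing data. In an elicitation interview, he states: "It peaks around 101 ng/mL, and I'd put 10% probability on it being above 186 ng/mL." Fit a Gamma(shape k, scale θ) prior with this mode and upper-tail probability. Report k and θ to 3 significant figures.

k ≈ 6.12, θ ≈ 19.7

Gamma(k,θ) with k>1 has mode (k−1)θ, so θ = 101/(k−1).
Need P(X < 186) = 0.9 with θ tied to k this way. Start at k = 2, θ = 101: P(X<186) ≈ 0.549.
Too low — raise k to concentrate. Iterating converges to k ≈ 6.12.
Then θ = 101/(6.12−1) ≈ 19.7.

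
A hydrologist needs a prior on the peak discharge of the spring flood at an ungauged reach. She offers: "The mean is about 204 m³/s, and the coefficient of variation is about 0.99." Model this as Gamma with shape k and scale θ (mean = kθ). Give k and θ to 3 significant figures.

k ≈ 1.02, θ ≈ 200

For Gamma(k, scale θ): mean = kθ, variance = kθ², so CV = 1/√k.
CV = 0.99, hence k = 1/CV² = 1.02.
Then θ = mean/k = 204/1.02 = 200.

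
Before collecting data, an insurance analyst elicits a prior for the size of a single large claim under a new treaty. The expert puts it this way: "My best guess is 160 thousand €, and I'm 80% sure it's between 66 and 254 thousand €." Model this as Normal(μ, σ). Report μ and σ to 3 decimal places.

A symmetric 80% interval runs μ ± z·σ with z = 1.282.
Half-width = 94, so σ = 94/1.282 = 73.349.
μ is the stated best guess, 160.000.

μ = 160.000, σ = 73.349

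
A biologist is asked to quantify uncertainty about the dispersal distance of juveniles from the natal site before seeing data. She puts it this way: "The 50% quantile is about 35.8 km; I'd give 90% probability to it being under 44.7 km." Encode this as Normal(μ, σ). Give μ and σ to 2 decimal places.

μ = 35.80, σ = 6.94

The p-quantile of Normal(μ,σ) is μ + z_p·σ, with z_{0.5} = 0 and z_{0.9} = 1.282.
Eliminate σ: μ = (z₂·x₁ − z₁·x₂)/(z₂ − z₁) = (1.282·35.8 − (0)·44.7)/1.282 = 35.80.
Then σ = (x₂ − x₁)/(z₂ − z₁) = (44.7 − 35.8)/1.282 = 6.94.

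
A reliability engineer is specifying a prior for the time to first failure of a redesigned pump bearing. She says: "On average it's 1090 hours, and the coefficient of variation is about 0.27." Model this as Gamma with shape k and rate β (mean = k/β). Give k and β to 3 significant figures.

k ≈ 13.7, β ≈ 0.0126

For Gamma(k, rate β): mean = k/β, variance = k/β², so CV = 1/√k.
CV = 0.27, hence k = 1/CV² = 13.7.
Then β = k/mean = 13.7/1090 = 0.0126.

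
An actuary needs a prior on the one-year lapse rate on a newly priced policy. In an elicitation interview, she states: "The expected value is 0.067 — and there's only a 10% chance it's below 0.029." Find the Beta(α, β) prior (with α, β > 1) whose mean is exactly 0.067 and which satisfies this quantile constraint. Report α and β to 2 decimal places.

α ≈ 3.74, β ≈ 52.08

With mean 0.067 fixed, write α = 0.067s, β = 0.933s where s = α+β.
Need P(θ < 0.029) = 0.1 under Beta(0.067s, 0.933s). Normal approximation: (q−m)/√(m(1−m)/s) ≈ z_{0.1} = -1.28, so s ≈ 0.067·0.933·(-1.28)²/(0.029−0.067)² = 71.1.
At s = 71.1: P(θ<0.029) ≈ 0.068. Adjusting to match 0.1 gives s ≈ 55.82.
So α = 0.067·55.82 ≈ 3.74, β = 0.933·55.82 ≈ 52.08.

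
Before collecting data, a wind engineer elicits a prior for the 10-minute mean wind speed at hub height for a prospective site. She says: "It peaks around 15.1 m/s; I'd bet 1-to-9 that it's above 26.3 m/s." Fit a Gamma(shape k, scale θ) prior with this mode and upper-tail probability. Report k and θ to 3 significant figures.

Gamma(k,θ) with k>1 has mode (k−1)θ, so θ = 15.1/(k−1).
Need P(X < 26.3) = 0.9 with θ tied to k this way. Start at k = 2, θ = 15.1: P(X<26.3) ≈ 0.520.
Too low — raise k to concentrate. Iterating converges to k ≈ 7.16.
Then θ = 15.1/(7.16−1) ≈ 2.45.

k ≈ 7.16, θ ≈ 2.45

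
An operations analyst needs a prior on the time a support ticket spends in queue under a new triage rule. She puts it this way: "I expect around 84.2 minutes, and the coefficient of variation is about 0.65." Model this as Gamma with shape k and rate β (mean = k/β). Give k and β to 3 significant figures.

k ≈ 2.37, β ≈ 0.0281

For Gamma(k, rate β): mean = k/β, variance = k/β², so CV = 1/√k.
CV = 0.65, hence k = 1/CV² = 2.37.
Then β = k/mean = 2.37/84.2 = 0.0281.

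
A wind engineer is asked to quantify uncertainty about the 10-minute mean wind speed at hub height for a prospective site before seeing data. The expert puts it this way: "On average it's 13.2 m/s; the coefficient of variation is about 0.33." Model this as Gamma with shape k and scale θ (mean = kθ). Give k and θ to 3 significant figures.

k ≈ 9.18, θ ≈ 1.44

For Gamma(k, scale θ): mean = kθ, variance = kθ², so CV = 1/√k.
CV = 0.33, hence k = 1/CV² = 9.18.
Then θ = mean/k = 13.2/9.18 = 1.44.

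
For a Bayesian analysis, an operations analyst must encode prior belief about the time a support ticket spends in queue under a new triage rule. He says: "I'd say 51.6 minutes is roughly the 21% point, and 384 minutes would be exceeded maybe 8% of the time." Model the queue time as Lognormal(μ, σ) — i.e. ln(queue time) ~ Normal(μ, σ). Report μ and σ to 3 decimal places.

If T ~ Lognormal(μ,σ) then ln T ~ Normal(μ,σ), so the p-quantile of ln T is μ + z_p·σ.
ln(51.6) = 3.944 and ln(384) = 5.951; z_{0.21} = -0.8064, z_{0.92} = 1.405.
σ = (5.951 − 3.944)/(1.405 − (-0.8064)) = 0.908.
μ = 3.944 − (-0.8064)·0.908 = 4.675.

μ ≈ 4.675, σ ≈ 0.908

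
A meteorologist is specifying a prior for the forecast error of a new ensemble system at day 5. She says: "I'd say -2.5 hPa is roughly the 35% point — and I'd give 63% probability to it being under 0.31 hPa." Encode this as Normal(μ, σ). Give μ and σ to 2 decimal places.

μ = -0.99, σ = 3.92

The p-quantile of Normal(μ,σ) is μ + z_p·σ, with z_{0.35} = -0.3853 and z_{0.63} = 0.3319.
Eliminate σ: μ = (z₂·x₁ − z₁·x₂)/(z₂ − z₁) = (0.3319·-2.5 − (-0.3853)·0.31)/0.7172 = -0.99.
Then σ = (x₂ − x₁)/(z₂ − z₁) = (0.31 − -2.5)/0.7172 = 3.92.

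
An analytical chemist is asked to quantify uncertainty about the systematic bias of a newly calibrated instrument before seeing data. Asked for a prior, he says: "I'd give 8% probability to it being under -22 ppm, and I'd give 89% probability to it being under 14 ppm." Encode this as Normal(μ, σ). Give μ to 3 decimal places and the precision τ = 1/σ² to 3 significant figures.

For Normal(μ,σ), the p-quantile is μ + z_p·σ. Here z_{0.08} = -1.405, z_{0.89} = 1.227.
So -22 = μ − 1.405σ and 14 = μ + 1.227σ.
Subtracting: σ = (14 − -22)/(1.227 − (-1.405)) = 13.680.
Then μ = -22 − (-1.405)·13.680 = -2.779.
Precision τ = 1/σ² = 1/13.68² = 0.00534.

μ = -2.779, τ = 0.00534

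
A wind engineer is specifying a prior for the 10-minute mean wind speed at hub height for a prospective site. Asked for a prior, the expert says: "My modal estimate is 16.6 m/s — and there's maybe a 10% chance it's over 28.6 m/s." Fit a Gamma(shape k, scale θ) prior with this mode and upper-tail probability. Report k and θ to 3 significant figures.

k ≈ 7.41, θ ≈ 2.59

Gamma(k,θ) with k>1 has mode (k−1)θ, so θ = 16.6/(k−1).
Need P(X < 28.6) = 0.9 with θ tied to k this way. Start at k = 2, θ = 16.6: P(X<28.6) ≈ 0.514.
Too low — raise k to concentrate. Iterating converges to k ≈ 7.41.
Then θ = 16.6/(7.41−1) ≈ 2.59.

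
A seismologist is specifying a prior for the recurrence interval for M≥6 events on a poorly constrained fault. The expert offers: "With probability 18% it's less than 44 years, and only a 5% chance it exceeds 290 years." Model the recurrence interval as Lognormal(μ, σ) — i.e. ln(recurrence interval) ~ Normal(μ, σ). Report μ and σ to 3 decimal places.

If T ~ Lognormal(μ,σ) then ln T ~ Normal(μ,σ), so the p-quantile of ln T is μ + z_p·σ.
ln(44) = 3.784 and ln(290) = 5.67; z_{0.18} = -0.9154, z_{0.95} = 1.645.
σ = (5.67 − 3.784)/(1.645 − (-0.9154)) = 0.737.
μ = 3.784 − (-0.9154)·0.737 = 4.458.

μ ≈ 4.458, σ ≈ 0.737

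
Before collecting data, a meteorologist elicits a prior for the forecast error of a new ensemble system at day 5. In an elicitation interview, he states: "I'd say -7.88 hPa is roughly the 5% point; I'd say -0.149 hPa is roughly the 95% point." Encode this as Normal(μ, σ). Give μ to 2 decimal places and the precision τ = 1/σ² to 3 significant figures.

μ = -4.01, τ = 0.181

For Normal(μ,σ), the p-quantile is μ + z_p·σ. Here z_{0.05} = -1.645, z_{0.95} = 1.645.
So -7.88 = μ − 1.645σ and -0.149 = μ + 1.645σ.
Subtracting: σ = (-0.149 − -7.88)/(1.645 − (-1.645)) = 2.35.
Then μ = -7.88 − (-1.645)·2.35 = -4.01.
Precision τ = 1/σ² = 1/2.35² = 0.181.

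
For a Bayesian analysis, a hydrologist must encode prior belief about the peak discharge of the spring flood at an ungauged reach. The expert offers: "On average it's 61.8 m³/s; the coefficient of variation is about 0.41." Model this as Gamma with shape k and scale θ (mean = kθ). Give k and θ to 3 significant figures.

k ≈ 5.95, θ ≈ 10.4

For Gamma(k, scale θ): mean = kθ, variance = kθ², so CV = 1/√k.
CV = 0.41, hence k = 1/CV² = 5.95.
Then θ = mean/k = 61.8/5.95 = 10.4.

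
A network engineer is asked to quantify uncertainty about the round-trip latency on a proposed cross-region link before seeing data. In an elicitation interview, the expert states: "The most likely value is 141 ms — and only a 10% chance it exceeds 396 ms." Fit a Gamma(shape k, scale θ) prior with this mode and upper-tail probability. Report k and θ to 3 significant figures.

k ≈ 2.79, θ ≈ 78.7

Gamma(k,θ) with k>1 has mode (k−1)θ, so θ = 141/(k−1).
Need P(X < 396) = 0.9 with θ tied to k this way. Start at k = 2, θ = 141: P(X<396) ≈ 0.770.
Too low — raise k to concentrate. Iterating converges to k ≈ 2.79.
Then θ = 141/(2.79−1) ≈ 78.7.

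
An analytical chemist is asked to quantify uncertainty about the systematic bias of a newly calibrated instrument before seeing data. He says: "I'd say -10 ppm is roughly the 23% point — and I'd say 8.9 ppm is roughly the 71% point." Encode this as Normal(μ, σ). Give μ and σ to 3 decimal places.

μ = 0.806, σ = 14.626

For Normal(μ,σ), the p-quantile is μ + z_p·σ. Here z_{0.23} = -0.7388, z_{0.71} = 0.5534.
So -10 = μ − 0.7388σ and 8.9 = μ + 0.5534σ.
Subtracting: σ = (8.9 − -10)/(0.5534 − (-0.7388)) = 14.626.
Then μ = -10 − (-0.7388)·14.626 = 0.806.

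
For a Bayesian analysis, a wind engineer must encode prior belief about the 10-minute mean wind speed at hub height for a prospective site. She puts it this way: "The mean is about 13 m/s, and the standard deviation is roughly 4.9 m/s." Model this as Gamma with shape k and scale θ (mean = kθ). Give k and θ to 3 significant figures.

For Gamma(k, scale θ): mean = kθ, variance = kθ², so CV = 1/√k.
CV = SD/mean = 4.9/13 = 0.3769, hence k = 1/CV² = 7.04.
Then θ = mean/k = 13/7.04 = 1.85.

k ≈ 7.04, θ ≈ 1.85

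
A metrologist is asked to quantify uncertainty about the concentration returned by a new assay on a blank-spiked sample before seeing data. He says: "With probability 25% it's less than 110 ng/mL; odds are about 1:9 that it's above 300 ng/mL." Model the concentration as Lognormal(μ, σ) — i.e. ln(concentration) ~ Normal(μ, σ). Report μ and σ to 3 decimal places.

If T ~ Lognormal(μ,σ) then ln T ~ Normal(μ,σ), so the p-quantile of ln T is μ + z_p·σ.
ln(110) = 4.7 and ln(300) = 5.704; z_{0.25} = -0.6745, z_{0.9} = 1.282.
σ = (5.704 − 4.7)/(1.282 − (-0.6745)) = 0.513.
μ = 4.7 − (-0.6745)·0.513 = 5.046.

μ ≈ 5.046, σ ≈ 0.513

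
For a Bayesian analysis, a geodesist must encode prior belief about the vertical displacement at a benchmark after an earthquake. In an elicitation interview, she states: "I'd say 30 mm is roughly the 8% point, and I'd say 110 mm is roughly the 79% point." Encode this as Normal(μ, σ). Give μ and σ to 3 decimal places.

For Normal(μ,σ), the p-quantile is μ + z_p·σ. Here z_{0.08} = -1.405, z_{0.79} = 0.8064.
So 30 = μ − 1.405σ and 110 = μ + 0.8064σ.
Subtracting: σ = (110 − 30)/(0.8064 − (-1.405)) = 36.175.
Then μ = 30 − (-1.405)·36.175 = 80.828.

μ = 80.828, σ = 36.175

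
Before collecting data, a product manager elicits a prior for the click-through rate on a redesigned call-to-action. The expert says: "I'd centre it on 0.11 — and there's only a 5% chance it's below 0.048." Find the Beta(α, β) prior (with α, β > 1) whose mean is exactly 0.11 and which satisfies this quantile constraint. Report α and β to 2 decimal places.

α ≈ 5.55, β ≈ 44.88

With mean 0.11 fixed, write α = 0.11s, β = 0.89s where s = α+β.
Need P(θ < 0.048) = 0.05 under Beta(0.11s, 0.89s). Normal approximation: (q−m)/√(m(1−m)/s) ≈ z_{0.05} = -1.64, so s ≈ 0.11·0.89·(-1.64)²/(0.048−0.11)² = 68.9.
At s = 68.9: P(θ<0.048) ≈ 0.025. Adjusting to match 0.05 gives s ≈ 50.43.
So α = 0.11·50.43 ≈ 5.55, β = 0.89·50.43 ≈ 44.88.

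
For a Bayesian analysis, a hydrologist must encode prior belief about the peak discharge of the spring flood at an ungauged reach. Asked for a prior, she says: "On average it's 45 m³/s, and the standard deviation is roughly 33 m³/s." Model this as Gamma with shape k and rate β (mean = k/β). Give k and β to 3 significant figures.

For Gamma(k, rate β): mean = k/β, variance = k/β², so CV = 1/√k.
CV = SD/mean = 33/45 = 0.7333, hence k = 1/CV² = 1.86.
Then β = k/mean = 1.86/45 = 0.0413.

k ≈ 1.86, β ≈ 0.0413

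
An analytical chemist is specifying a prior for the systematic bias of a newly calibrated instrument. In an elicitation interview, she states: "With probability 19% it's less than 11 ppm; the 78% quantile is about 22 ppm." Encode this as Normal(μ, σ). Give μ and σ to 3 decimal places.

For Normal(μ,σ), the p-quantile is μ + z_p·σ. Here z_{0.19} = -0.8779, z_{0.78} = 0.7722.
So 11 = μ − 0.8779σ and 22 = μ + 0.7722σ.
Subtracting: σ = (22 − 11)/(0.7722 − (-0.8779)) = 6.666.
Then μ = 11 − (-0.8779)·6.666 = 16.852.

μ = 16.852, σ = 6.666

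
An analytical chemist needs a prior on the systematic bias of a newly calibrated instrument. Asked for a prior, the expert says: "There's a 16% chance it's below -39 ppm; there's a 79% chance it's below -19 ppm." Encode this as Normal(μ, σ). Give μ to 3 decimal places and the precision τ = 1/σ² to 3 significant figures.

For Normal(μ,σ), the p-quantile is μ + z_p·σ. Here z_{0.16} = -0.9945, z_{0.79} = 0.8064.
So -39 = μ − 0.9945σ and -19 = μ + 0.8064σ.
Subtracting: σ = (-19 − -39)/(0.8064 − (-0.9945)) = 11.106.
Then μ = -39 − (-0.9945)·11.106 = -27.956.
Precision τ = 1/σ² = 1/11.11² = 0.00811.

μ = -27.956, τ = 0.00811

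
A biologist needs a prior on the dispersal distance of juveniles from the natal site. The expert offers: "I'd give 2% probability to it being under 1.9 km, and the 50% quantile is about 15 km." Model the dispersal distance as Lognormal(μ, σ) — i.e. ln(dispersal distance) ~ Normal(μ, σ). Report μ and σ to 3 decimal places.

μ ≈ 2.708, σ ≈ 1.006

If T ~ Lognormal(μ,σ) then ln T ~ Normal(μ,σ), so the p-quantile of ln T is μ + z_p·σ.
ln(1.9) = 0.6419 and ln(15) = 2.708; z_{0.02} = -2.054, z_{0.5} = 0.
σ = (2.708 − 0.6419)/(0 − (-2.054)) = 1.006.
μ = 0.6419 − (-2.054)·1.006 = 2.708.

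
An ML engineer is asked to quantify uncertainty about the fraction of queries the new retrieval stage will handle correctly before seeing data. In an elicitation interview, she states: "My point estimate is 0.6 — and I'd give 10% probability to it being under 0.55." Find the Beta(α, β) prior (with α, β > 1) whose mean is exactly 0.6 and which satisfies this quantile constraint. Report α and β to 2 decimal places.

With mean 0.6 fixed, write α = 0.6s, β = 0.4s where s = α+β.
Need P(θ < 0.55) = 0.1 under Beta(0.6s, 0.4s). Normal approximation: (q−m)/√(m(1−m)/s) ≈ z_{0.1} = -1.28, so s ≈ 0.6·0.4·(-1.28)²/(0.55−0.6)² = 157.7.
At s = 157.7: P(θ<0.55) ≈ 0.101. Adjusting to match 0.1 gives s ≈ 159.02.
So α = 0.6·159.02 ≈ 95.41, β = 0.4·159.02 ≈ 63.61.

α ≈ 95.41, β ≈ 63.61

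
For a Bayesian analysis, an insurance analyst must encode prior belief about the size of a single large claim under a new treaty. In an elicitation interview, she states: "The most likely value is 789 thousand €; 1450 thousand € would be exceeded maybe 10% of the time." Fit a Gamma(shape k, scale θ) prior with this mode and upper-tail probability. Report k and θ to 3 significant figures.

k ≈ 6.15, θ ≈ 153

Gamma(k,θ) with k>1 has mode (k−1)θ, so θ = 789/(k−1).
Need P(X < 1450) = 0.9 with θ tied to k this way. Start at k = 2, θ = 789: P(X<1450) ≈ 0.548.
Too low — raise k to concentrate. Iterating converges to k ≈ 6.15.
Then θ = 789/(6.15−1) ≈ 153.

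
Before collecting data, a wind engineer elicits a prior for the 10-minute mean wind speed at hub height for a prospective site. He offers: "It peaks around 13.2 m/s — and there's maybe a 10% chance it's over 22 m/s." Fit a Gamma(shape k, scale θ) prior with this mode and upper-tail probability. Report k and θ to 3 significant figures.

Gamma(k,θ) with k>1 has mode (k−1)θ, so θ = 13.2/(k−1).
Need P(X < 22) = 0.9 with θ tied to k this way. Start at k = 2, θ = 13.2: P(X<22) ≈ 0.496.
Too low — raise k to concentrate. Iterating converges to k ≈ 8.24.
Then θ = 13.2/(8.24−1) ≈ 1.82.

k ≈ 8.24, θ ≈ 1.82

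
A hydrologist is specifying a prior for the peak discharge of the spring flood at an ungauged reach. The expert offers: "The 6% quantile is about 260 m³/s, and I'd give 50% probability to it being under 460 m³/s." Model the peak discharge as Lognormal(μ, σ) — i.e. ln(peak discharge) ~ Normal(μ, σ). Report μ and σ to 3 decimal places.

μ ≈ 6.131, σ ≈ 0.367

If T ~ Lognormal(μ,σ) then ln T ~ Normal(μ,σ), so the p-quantile of ln T is μ + z_p·σ.
ln(260) = 5.561 and ln(460) = 6.131; z_{0.06} = -1.555, z_{0.5} = 0.
σ = (6.131 − 5.561)/(0 − (-1.555)) = 0.367.
μ = 5.561 − (-1.555)·0.367 = 6.131.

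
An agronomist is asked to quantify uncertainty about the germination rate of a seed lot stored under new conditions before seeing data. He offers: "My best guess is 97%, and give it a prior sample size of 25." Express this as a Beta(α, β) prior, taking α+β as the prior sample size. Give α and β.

α = 24.25, β = 0.75

Under the effective-sample-size interpretation, Beta(α, β) has prior mean α/(α+β) and prior sample size α+β.
So α+β = 25 and α/(α+β) = 0.97, giving α = 0.97·25 = 24.25 and β = 25 − 24.25 = 0.75.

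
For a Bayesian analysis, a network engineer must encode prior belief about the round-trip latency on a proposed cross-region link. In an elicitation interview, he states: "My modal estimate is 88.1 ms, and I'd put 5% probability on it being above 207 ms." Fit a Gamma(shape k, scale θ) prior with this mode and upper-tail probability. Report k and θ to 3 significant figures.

Gamma(k,θ) with k>1 has mode (k−1)θ, so θ = 88.1/(k−1).
Need P(X < 207) = 0.95 with θ tied to k this way. Start at k = 2, θ = 88.1: P(X<207) ≈ 0.680.
Too low — raise k to concentrate. Iterating converges to k ≈ 4.75.
Then θ = 88.1/(4.75−1) ≈ 23.5.

k ≈ 4.75, θ ≈ 23.5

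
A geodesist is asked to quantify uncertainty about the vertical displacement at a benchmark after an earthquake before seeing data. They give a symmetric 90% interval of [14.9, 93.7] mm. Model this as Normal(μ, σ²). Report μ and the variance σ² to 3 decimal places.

μ = 54.300, σ² = 573.770

A symmetric 90% interval runs μ ± z·σ with z = 1.645.
Half-width = 39.4, so σ = 39.4/1.645 = 23.9535 and σ² = 573.770.
μ is the interval midpoint, 54.300.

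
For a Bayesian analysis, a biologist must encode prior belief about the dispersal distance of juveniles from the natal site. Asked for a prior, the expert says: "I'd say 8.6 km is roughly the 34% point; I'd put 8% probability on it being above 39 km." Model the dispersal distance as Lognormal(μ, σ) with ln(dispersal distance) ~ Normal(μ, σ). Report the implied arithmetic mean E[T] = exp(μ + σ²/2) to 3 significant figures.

If T ~ Lognormal(μ,σ) then ln T ~ Normal(μ,σ), so the p-quantile of ln T is μ + z_p·σ.
ln(8.6) = 2.152 and ln(39) = 3.664; z_{0.34} = -0.4125, z_{0.92} = 1.405.
σ = (3.664 − 2.152)/(1.405 − (-0.4125)) = 0.832.
μ = 2.152 − (-0.4125)·0.832 = 2.495.
E[T] = exp(μ + σ²/2) = exp(2.495 + 0.3459) = 17.1 km.

E[T] ≈ 17.1 km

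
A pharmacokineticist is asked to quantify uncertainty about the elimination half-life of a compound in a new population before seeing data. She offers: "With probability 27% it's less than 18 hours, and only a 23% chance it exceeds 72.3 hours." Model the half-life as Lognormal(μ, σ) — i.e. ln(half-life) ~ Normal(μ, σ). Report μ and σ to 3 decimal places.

If T ~ Lognormal(μ,σ) then ln T ~ Normal(μ,σ), so the p-quantile of ln T is μ + z_p·σ.
ln(18) = 2.89 and ln(72.3) = 4.281; z_{0.27} = -0.6128, z_{0.77} = 0.7388.
σ = (4.281 − 2.89)/(0.7388 − (-0.6128)) = 1.029.
μ = 2.89 − (-0.6128)·1.029 = 3.521.

μ ≈ 3.521, σ ≈ 1.029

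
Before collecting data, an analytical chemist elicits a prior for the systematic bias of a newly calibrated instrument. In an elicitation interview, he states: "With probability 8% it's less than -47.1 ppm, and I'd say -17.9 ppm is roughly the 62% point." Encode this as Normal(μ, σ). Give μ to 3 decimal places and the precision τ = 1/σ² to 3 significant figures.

The p-quantile of Normal(μ,σ) is μ + z_p·σ, with z_{0.08} = -1.405 and z_{0.62} = 0.3055.
Eliminate σ: μ = (z₂·x₁ − z₁·x₂)/(z₂ − z₁) = (0.3055·-47.1 − (-1.405)·-17.9)/1.711 = -23.115.
Then σ = (x₂ − x₁)/(z₂ − z₁) = (-17.9 − -47.1)/1.711 = 17.071.
Precision τ = 1/σ² = 1/17.07² = 0.00343.

μ = -23.115, τ = 0.00343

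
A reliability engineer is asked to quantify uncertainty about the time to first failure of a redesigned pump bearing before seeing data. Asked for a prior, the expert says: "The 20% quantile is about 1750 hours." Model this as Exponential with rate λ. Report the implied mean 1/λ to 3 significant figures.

mean ≈ 7840 hours

P(T < 1750.0) = 1 − e^(−λ·1750.0) = 0.2, so λ = −ln(1−0.2)/1750.0 = −ln(0.8)/1750.0 = 0.000128.
Mean = 1/λ = 7840 hours.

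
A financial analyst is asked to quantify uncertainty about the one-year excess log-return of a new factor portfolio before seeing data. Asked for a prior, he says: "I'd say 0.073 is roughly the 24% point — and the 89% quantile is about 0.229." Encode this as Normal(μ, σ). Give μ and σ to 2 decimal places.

μ = 0.13, σ = 0.08

The p-quantile of Normal(μ,σ) is μ + z_p·σ, with z_{0.24} = -0.7063 and z_{0.89} = 1.227.
Eliminate σ: μ = (z₂·x₁ − z₁·x₂)/(z₂ − z₁) = (1.227·0.073 − (-0.7063)·0.229)/1.933 = 0.13.
Then σ = (x₂ − x₁)/(z₂ − z₁) = (0.229 − 0.073)/1.933 = 0.08.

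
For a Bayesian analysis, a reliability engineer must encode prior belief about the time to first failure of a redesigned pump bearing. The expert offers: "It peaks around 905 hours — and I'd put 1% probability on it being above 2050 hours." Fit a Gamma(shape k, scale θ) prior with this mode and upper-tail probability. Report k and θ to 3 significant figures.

Gamma(k,θ) with k>1 has mode (k−1)θ, so θ = 905/(k−1).
Need P(X < 2050) = 0.99 with θ tied to k this way. Start at k = 2, θ = 905: P(X<2050) ≈ 0.661.
Too low — raise k to concentrate. Iterating converges to k ≈ 8.17.
Then θ = 905/(8.17−1) ≈ 126.

k ≈ 8.17, θ ≈ 126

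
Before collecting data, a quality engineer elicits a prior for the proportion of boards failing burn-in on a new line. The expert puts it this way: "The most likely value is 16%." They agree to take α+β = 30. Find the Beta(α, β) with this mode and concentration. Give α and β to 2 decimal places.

α = 5.48, β = 24.52

For α,β > 1 the Beta mode is (α−1)/(α+β−2). With α+β = 30, the mode is (α−1)/28.
Set (α−1)/28 = 0.16 → α = 1 + 0.16·28 = 5.48.
β = 30 − α = 24.52.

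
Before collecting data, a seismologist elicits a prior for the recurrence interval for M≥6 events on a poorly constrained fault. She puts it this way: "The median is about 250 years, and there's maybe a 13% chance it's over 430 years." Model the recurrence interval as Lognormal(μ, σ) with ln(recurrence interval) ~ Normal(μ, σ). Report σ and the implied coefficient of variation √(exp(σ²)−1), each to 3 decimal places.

σ ≈ 0.481, CV ≈ 0.511

If T ~ Lognormal(μ,σ) then ln T ~ Normal(μ,σ), so the p-quantile of ln T is μ + z_p·σ.
ln(250) = 5.521 and ln(430) = 6.064; z_{0.5} = 0, z_{0.87} = 1.126.
σ = (6.064 − 5.521)/(1.126 − (0)) = 0.481.
μ = 5.521 − (0)·0.481 = 5.521.
CV = √(exp(σ²)−1) = √(exp(0.2318)−1) = 0.511.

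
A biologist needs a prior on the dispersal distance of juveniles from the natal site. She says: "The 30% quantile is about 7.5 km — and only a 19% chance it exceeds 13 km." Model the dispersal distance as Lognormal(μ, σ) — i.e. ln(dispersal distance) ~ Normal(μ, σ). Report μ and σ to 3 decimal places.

If T ~ Lognormal(μ,σ) then ln T ~ Normal(μ,σ), so the p-quantile of ln T is μ + z_p·σ.
ln(7.5) = 2.015 and ln(13) = 2.565; z_{0.3} = -0.5244, z_{0.81} = 0.8779.
σ = (2.565 − 2.015)/(0.8779 − (-0.5244)) = 0.392.
μ = 2.015 − (-0.5244)·0.392 = 2.221.

μ ≈ 2.221, σ ≈ 0.392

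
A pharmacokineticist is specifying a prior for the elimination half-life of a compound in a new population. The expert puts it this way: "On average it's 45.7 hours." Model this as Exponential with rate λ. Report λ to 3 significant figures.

λ ≈ 0.0219

Exponential mean = 1/λ, so λ = 1/45.7 = 0.0219.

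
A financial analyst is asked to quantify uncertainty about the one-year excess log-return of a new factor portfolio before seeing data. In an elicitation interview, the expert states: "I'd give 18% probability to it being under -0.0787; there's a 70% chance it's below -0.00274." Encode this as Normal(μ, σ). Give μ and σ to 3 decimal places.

μ = -0.030, σ = 0.053

The p-quantile of Normal(μ,σ) is μ + z_p·σ, with z_{0.18} = -0.9154 and z_{0.7} = 0.5244.
Eliminate σ: μ = (z₂·x₁ − z₁·x₂)/(z₂ − z₁) = (0.5244·-0.0787 − (-0.9154)·-0.00274)/1.44 = -0.030.
Then σ = (x₂ − x₁)/(z₂ − z₁) = (-0.00274 − -0.0787)/1.44 = 0.053.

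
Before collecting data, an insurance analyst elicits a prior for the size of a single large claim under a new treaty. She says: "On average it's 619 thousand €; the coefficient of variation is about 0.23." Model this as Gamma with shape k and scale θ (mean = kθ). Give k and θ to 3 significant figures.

For Gamma(k, scale θ): mean = kθ, variance = kθ², so CV = 1/√k.
CV = 0.23, hence k = 1/CV² = 18.9.
Then θ = mean/k = 619/18.9 = 32.7.

k ≈ 18.9, θ ≈ 32.7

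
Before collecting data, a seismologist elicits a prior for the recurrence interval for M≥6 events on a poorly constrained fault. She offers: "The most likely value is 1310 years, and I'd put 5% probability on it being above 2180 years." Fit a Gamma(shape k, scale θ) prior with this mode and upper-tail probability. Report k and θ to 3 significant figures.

Gamma(k,θ) with k>1 has mode (k−1)θ, so θ = 1310/(k−1).
Need P(X < 2180) = 0.95 with θ tied to k this way. Start at k = 2, θ = 1310: P(X<2180) ≈ 0.496.
Too low — raise k to concentrate. Iterating converges to k ≈ 11.8.
Then θ = 1310/(11.8−1) ≈ 122.

k ≈ 11.8, θ ≈ 122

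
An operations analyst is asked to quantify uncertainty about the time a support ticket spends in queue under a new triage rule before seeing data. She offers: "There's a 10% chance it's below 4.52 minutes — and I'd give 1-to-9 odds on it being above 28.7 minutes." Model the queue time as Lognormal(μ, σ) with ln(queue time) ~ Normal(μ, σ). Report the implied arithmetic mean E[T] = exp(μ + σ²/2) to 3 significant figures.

If T ~ Lognormal(μ,σ) then ln T ~ Normal(μ,σ), so the p-quantile of ln T is μ + z_p·σ.
ln(4.52) = 1.509 and ln(28.7) = 3.357; z_{0.1} = -1.282, z_{0.9} = 1.282.
σ = (3.357 − 1.509)/(1.282 − (-1.282)) = 0.721.
μ = 1.509 − (-1.282)·0.721 = 2.433.
E[T] = exp(μ + σ²/2) = exp(2.433 + 0.2600) = 14.8 minutes.

E[T] ≈ 14.8 minutes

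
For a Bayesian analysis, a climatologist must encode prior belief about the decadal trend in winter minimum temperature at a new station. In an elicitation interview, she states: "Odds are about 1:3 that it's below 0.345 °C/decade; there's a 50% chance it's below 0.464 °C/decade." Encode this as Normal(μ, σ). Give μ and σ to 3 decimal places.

μ = 0.464, σ = 0.176

The p-quantile of Normal(μ,σ) is μ + z_p·σ, with z_{0.25} = -0.6745 and z_{0.5} = 0.
Eliminate σ: μ = (z₂·x₁ − z₁·x₂)/(z₂ − z₁) = (0·0.345 − (-0.6745)·0.464)/0.6745 = 0.464.
Then σ = (x₂ − x₁)/(z₂ − z₁) = (0.464 − 0.345)/0.6745 = 0.176.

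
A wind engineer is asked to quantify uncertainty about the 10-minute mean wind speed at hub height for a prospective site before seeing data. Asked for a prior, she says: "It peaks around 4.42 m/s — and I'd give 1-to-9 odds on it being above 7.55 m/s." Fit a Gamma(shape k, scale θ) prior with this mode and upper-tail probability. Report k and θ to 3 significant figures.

Gamma(k,θ) with k>1 has mode (k−1)θ, so θ = 4.42/(k−1).
Need P(X < 7.55) = 0.9 with θ tied to k this way. Start at k = 2, θ = 4.42: P(X<7.55) ≈ 0.509.
Too low — raise k to concentrate. Iterating converges to k ≈ 7.61.
Then θ = 4.42/(7.61−1) ≈ 0.669.

k ≈ 7.61, θ ≈ 0.669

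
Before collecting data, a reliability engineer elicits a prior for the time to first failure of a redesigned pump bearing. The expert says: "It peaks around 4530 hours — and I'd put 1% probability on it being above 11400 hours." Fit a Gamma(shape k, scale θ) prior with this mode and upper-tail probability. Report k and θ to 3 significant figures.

Gamma(k,θ) with k>1 has mode (k−1)θ, so θ = 4530/(k−1).
Need P(X < 11400) = 0.99 with θ tied to k this way. Start at k = 2, θ = 4530: P(X<11400) ≈ 0.716.
Too low — raise k to concentrate. Iterating converges to k ≈ 6.5.
Then θ = 4530/(6.5−1) ≈ 823.

k ≈ 6.5, θ ≈ 823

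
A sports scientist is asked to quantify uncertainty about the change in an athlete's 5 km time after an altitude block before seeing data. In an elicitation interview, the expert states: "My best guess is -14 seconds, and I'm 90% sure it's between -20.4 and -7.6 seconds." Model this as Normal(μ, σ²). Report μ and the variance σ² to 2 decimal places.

A symmetric 90% interval runs μ ± z·σ with z = 1.645.
Half-width = 6.4, so σ = 6.4/1.645 = 3.891 and σ² = 15.14.
μ is the stated best guess, -14.00.

μ = -14.00, σ² = 15.14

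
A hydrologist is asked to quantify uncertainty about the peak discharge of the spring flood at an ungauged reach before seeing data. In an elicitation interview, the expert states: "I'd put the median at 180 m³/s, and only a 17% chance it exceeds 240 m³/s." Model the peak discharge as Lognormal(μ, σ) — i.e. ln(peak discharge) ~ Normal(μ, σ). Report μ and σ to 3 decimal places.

If T ~ Lognormal(μ,σ) then ln T ~ Normal(μ,σ), so the p-quantile of ln T is μ + z_p·σ.
ln(180) = 5.193 and ln(240) = 5.481; z_{0.5} = 0, z_{0.83} = 0.9542.
σ = (5.481 − 5.193)/(0.9542 − (0)) = 0.302.
μ = 5.193 − (0)·0.302 = 5.193.

μ ≈ 5.193, σ ≈ 0.302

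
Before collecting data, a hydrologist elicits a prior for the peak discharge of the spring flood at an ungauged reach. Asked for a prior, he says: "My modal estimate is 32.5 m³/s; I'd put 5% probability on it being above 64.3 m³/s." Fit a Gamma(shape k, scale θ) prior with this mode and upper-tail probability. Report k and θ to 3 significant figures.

k ≈ 6.96, θ ≈ 5.46

Gamma(k,θ) with k>1 has mode (k−1)θ, so θ = 32.5/(k−1).
Need P(X < 64.3) = 0.95 with θ tied to k this way. Start at k = 2, θ = 32.5: P(X<64.3) ≈ 0.588.
Too low — raise k to concentrate. Iterating converges to k ≈ 6.96.
Then θ = 32.5/(6.96−1) ≈ 5.46.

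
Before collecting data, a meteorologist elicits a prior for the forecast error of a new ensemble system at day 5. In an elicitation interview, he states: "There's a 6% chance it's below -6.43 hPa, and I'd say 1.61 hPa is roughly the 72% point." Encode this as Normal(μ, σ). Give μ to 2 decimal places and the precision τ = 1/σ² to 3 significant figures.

μ = -0.58, τ = 0.0707

The p-quantile of Normal(μ,σ) is μ + z_p·σ, with z_{0.06} = -1.555 and z_{0.72} = 0.5828.
Eliminate σ: μ = (z₂·x₁ − z₁·x₂)/(z₂ − z₁) = (0.5828·-6.43 − (-1.555)·1.61)/2.138 = -0.58.
Then σ = (x₂ − x₁)/(z₂ − z₁) = (1.61 − -6.43)/2.138 = 3.76.
Precision τ = 1/σ² = 1/3.761² = 0.0707.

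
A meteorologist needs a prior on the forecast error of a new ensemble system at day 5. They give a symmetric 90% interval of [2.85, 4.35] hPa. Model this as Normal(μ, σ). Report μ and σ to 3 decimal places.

μ = 3.600, σ = 0.456

A symmetric 90% interval runs μ ± z·σ with z = 1.645.
Half-width = 0.75, so σ = 0.75/1.645 = 0.456.
μ is the interval midpoint, 3.600.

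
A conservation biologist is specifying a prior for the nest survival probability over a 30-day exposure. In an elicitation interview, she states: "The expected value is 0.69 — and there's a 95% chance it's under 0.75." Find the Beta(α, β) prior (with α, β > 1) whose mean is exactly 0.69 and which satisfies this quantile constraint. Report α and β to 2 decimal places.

α ≈ 105.14, β ≈ 47.24

With mean 0.69 fixed, write α = 0.69s, β = 0.31s where s = α+β.
Need P(θ < 0.75) = 0.95 under Beta(0.69s, 0.31s). Normal approximation: (q−m)/√(m(1−m)/s) ≈ z_{0.95} = 1.64, so s ≈ 0.69·0.31·(1.64)²/(0.75−0.69)² = 160.8.
At s = 160.8: P(θ<0.75) ≈ 0.955. Adjusting to match 0.95 gives s ≈ 152.37.
So α = 0.69·152.37 ≈ 105.14, β = 0.31·152.37 ≈ 47.24.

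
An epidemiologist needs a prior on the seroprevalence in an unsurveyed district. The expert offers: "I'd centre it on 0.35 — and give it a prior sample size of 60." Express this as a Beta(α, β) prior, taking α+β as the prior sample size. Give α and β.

Under the effective-sample-size interpretation, Beta(α, β) has prior mean α/(α+β) and prior sample size α+β.
So α+β = 60 and α/(α+β) = 0.35, giving α = 0.35·60 = 21 and β = 60 − 21 = 39.

α = 21, β = 39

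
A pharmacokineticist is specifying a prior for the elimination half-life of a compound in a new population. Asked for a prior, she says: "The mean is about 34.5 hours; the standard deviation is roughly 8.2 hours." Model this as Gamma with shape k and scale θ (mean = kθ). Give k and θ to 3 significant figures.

For Gamma(k, scale θ): mean = kθ, variance = kθ², so CV = 1/√k.
CV = SD/mean = 8.2/34.5 = 0.2377, hence k = 1/CV² = 17.7.
Then θ = mean/k = 34.5/17.7 = 1.95.

k ≈ 17.7, θ ≈ 1.95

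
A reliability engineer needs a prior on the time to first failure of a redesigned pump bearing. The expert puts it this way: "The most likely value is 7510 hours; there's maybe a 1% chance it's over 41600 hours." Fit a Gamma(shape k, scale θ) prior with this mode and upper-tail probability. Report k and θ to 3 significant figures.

k ≈ 2.3, θ ≈ 5790

Gamma(k,θ) with k>1 has mode (k−1)θ, so θ = 7510/(k−1).
Need P(X < 41600) = 0.99 with θ tied to k this way. Start at k = 2, θ = 7510: P(X<41600) ≈ 0.974.
Too low — raise k to concentrate. Iterating converges to k ≈ 2.3.
Then θ = 7510/(2.3−1) ≈ 5790.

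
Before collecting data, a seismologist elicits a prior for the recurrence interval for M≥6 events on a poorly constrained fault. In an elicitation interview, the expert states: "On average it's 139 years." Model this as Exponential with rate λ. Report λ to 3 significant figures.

λ ≈ 0.00719

Exponential mean = 1/λ, so λ = 1/139.0 = 0.00719.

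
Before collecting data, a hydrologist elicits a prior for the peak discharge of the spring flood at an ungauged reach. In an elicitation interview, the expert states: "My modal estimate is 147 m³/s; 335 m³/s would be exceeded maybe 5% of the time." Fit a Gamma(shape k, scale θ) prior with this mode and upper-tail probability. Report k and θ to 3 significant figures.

k ≈ 5.04, θ ≈ 36.4

Gamma(k,θ) with k>1 has mode (k−1)θ, so θ = 147/(k−1).
Need P(X < 335) = 0.95 with θ tied to k this way. Start at k = 2, θ = 147: P(X<335) ≈ 0.664.
Too low — raise k to concentrate. Iterating converges to k ≈ 5.04.
Then θ = 147/(5.04−1) ≈ 36.4.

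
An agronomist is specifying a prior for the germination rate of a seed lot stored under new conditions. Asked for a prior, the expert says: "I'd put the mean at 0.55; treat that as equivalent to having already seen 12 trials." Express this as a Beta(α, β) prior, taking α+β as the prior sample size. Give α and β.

α = 6.6, β = 5.4

Under the effective-sample-size interpretation, Beta(α, β) has prior mean α/(α+β) and prior sample size α+β.
So α+β = 12 and α/(α+β) = 0.55, giving α = 0.55·12 = 6.6 and β = 12 − 6.6 = 5.4.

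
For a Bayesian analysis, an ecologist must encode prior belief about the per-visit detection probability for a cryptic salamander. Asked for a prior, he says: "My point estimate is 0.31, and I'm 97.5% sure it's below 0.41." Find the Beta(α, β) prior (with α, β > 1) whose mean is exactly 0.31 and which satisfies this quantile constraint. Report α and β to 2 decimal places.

With mean 0.31 fixed, write α = 0.31s, β = 0.69s where s = α+β.
Need P(θ < 0.41) = 0.975 under Beta(0.31s, 0.69s). Normal approximation: (q−m)/√(m(1−m)/s) ≈ z_{0.975} = 1.96, so s ≈ 0.31·0.69·(1.96)²/(0.41−0.31)² = 82.2.
At s = 82.2: P(θ<0.41) ≈ 0.971. Adjusting to match 0.975 gives s ≈ 87.79.
So α = 0.31·87.79 ≈ 27.21, β = 0.69·87.79 ≈ 60.57.

α ≈ 27.21, β ≈ 60.57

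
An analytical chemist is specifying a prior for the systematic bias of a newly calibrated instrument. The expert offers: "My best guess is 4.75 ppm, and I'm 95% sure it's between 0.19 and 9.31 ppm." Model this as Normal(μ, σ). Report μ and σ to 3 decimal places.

A symmetric 95% interval runs μ ± z·σ with z = 1.96.
Half-width = 4.56, so σ = 4.56/1.96 = 2.327.
μ is the stated best guess, 4.750.

μ = 4.750, σ = 2.327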